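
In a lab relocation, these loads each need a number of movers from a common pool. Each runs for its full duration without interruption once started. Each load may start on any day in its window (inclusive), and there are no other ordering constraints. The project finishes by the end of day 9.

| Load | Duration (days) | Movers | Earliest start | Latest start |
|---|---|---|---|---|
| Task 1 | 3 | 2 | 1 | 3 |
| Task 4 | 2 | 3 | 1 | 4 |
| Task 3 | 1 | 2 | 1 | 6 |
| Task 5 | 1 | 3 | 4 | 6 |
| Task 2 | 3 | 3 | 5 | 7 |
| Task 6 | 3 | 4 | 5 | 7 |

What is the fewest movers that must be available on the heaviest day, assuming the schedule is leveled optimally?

7

Schedule Task 1@1, Task 4@1, Task 3@1, Task 5@4, Task 2@5, Task 6@5: d1:7  d2:5  d3:2  d4:3  d5:7  d6:7  d7:7  d8:0  d9:0 — peak 7.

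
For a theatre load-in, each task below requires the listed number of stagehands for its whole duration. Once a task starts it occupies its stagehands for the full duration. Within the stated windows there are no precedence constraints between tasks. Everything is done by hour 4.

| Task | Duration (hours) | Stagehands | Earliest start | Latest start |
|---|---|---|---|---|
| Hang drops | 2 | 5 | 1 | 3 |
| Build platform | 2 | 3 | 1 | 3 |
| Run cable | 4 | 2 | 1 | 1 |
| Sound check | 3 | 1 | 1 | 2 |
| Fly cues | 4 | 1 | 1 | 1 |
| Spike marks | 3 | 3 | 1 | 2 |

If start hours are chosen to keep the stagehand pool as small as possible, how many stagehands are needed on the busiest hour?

Early-start (Hang drops@1, Build platform@1, Run cable@1, Sound check@1, Fly cues@1, Spike marks@1) gives peak 15: h1:15  h2:15  h3:7  h4:3.
Shift Build platform→3.
Schedule Hang drops@1, Build platform@3, Run cable@1, Sound check@1, Fly cues@1, Spike marks@1: h1:12  h2:12  h3:10  h4:6 — peak 12.

12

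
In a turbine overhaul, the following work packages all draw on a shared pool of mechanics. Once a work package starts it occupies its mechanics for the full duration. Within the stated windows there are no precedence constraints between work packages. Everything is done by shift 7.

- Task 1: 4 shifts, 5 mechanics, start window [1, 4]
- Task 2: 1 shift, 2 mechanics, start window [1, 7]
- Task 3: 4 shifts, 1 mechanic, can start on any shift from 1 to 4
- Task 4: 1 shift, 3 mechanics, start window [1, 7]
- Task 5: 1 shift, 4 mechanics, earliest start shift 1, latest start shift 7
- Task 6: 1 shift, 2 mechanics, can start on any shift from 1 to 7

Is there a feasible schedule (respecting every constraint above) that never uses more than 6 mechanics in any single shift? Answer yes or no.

Schedule Task 1@1, Task 2@5, Task 3@1, Task 4@5, Task 5@6, Task 6@6: s1:6  s2:6  s3:6  s4:6  s5:5  s6:6  s7:0 — peak 6 ≤ 6.

yes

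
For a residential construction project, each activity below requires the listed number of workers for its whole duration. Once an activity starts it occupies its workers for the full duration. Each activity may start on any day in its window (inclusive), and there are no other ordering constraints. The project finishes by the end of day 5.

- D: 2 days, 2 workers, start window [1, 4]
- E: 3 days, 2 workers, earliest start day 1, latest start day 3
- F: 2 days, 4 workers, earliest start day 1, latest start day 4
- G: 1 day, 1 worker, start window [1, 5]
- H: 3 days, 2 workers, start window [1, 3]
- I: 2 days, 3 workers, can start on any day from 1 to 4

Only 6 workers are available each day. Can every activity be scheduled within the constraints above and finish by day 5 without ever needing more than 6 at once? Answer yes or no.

no

Total worker-days = 31; over 5 days the average is 31/5 > 6, so some day must exceed 6.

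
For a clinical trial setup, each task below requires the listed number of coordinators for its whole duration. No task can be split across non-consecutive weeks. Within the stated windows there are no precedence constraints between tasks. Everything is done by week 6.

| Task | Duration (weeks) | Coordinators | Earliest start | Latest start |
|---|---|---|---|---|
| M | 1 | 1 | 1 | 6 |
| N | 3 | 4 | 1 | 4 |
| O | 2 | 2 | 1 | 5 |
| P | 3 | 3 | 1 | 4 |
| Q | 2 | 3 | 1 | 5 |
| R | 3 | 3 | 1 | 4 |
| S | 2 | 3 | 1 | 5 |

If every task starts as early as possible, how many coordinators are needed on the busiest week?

19

Early-start schedule: M@1, N@1, O@1, P@1, Q@1, R@1, S@1.
Load per week: week 1: 19, week 2: 18, week 3: 10, week 4: 0, week 5: 0, week 6: 0.
Peak is 19.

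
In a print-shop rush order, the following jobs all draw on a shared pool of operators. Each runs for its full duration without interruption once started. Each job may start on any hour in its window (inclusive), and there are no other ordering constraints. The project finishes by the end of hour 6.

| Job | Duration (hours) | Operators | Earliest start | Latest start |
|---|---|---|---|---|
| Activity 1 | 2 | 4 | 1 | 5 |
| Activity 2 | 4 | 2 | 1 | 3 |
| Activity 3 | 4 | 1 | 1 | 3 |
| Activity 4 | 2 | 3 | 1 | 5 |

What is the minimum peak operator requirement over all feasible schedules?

5

Early-start (Activity 1@1, Activity 2@1, Activity 3@1, Activity 4@1) gives peak 10: h1:10  h2:10  h3:3  h4:3  h5:0  h6:0.
Shift Activity 2→3, Activity 4→5.
Schedule Activity 1@1, Activity 2@3, Activity 3@1, Activity 4@5: h1:5  h2:5  h3:3  h4:3  h5:5  h6:5 — peak 5.
Total operator-hours = 26 over 6 hours ⇒ peak ≥ ⌈26/6⌉ = 5, so 5 is optimal.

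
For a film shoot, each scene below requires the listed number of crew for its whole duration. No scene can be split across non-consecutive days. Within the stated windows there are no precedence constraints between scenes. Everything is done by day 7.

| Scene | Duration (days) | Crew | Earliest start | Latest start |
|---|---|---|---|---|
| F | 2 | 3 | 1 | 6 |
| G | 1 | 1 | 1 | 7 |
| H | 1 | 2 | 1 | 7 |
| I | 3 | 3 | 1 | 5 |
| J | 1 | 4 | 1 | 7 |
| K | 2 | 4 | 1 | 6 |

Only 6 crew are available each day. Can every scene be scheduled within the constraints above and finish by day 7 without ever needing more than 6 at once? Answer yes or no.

yes

Schedule F@1, G@1, H@1, I@2, J@5, K@6: d1:6  d2:6  d3:3  d4:3  d5:4  d6:4  d7:4 — peak 6 ≤ 6.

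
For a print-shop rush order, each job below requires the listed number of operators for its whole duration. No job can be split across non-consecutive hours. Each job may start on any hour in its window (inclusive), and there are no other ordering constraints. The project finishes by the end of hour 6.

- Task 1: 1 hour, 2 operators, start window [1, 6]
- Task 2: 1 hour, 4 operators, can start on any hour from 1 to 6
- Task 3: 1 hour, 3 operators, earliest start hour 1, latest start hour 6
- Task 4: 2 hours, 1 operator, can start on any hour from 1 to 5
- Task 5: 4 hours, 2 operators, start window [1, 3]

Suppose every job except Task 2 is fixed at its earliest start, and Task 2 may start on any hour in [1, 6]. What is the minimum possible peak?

8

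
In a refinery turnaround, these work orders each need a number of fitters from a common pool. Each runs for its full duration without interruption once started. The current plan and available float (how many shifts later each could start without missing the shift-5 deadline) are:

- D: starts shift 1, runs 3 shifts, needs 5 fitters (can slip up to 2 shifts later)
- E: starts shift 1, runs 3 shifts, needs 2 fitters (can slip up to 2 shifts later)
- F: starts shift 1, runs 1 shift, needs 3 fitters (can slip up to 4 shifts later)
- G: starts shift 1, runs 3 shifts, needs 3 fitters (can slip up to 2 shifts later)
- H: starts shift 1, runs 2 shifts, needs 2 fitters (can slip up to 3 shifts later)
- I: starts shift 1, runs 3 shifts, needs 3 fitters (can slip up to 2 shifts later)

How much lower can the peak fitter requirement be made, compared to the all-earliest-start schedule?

5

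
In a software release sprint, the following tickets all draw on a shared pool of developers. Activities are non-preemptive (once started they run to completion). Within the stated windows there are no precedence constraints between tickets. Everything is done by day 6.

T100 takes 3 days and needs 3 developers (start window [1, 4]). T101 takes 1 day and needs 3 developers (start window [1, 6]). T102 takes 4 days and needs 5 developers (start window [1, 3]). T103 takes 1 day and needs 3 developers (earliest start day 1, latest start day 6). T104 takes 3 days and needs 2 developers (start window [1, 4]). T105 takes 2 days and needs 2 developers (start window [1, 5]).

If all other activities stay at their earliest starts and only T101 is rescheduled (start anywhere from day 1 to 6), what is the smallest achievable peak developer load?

T101@1: d1:18  d2:12  d3:10  d4:5  d5:0  d6:0 → peak 18
T101@2: d1:15  d2:15  d3:10  d4:5  d5:0  d6:0 → peak 15
T101@3: d1:15  d2:12  d3:13  d4:5  d5:0  d6:0 → peak 15
T101@4: d1:15  d2:12  d3:10  d4:8  d5:0  d6:0 → peak 15
T101@5: d1:15  d2:12  d3:10  d4:5  d5:3  d6:0 → peak 15
T101@6: d1:15  d2:12  d3:10  d4:5  d5:0  d6:3 → peak 15
Best is T101@2, peak 15.

15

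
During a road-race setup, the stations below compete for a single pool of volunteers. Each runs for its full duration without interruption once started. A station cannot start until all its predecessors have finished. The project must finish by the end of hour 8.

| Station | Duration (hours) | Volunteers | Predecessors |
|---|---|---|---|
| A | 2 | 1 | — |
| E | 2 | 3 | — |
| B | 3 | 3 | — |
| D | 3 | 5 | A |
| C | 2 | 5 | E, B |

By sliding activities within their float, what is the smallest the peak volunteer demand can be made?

Early-start (A@1, E@1, B@1, D@3, C@4) gives peak 10: h1:7  h2:7  h3:8  h4:10  h5:10  h6:0  h7:0  h8:0.
Shift A→3, D→6.
Schedule A@3, E@1, B@1, D@6, C@4: h1:6  h2:6  h3:4  h4:6  h5:5  h6:5  h7:5  h8:5 — peak 6.
Total volunteer-hours = 42 over 8 hours ⇒ peak ≥ ⌈42/8⌉ = 6, so 6 is optimal.

6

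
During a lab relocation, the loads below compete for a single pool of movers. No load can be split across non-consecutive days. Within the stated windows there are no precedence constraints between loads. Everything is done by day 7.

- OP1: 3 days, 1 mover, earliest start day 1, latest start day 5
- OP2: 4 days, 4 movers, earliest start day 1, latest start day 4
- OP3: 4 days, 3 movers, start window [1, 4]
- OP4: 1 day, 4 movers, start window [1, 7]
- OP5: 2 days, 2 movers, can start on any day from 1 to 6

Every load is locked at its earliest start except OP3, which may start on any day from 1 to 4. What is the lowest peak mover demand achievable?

11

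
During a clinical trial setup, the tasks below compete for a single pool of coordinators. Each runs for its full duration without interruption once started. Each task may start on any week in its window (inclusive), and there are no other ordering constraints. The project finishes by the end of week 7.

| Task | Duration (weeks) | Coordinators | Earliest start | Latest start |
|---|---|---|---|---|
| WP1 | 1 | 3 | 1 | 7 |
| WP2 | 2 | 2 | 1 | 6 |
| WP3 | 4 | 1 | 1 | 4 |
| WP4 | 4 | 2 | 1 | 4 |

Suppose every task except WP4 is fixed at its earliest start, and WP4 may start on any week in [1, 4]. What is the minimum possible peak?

6

WP4@1: w1:8  w2:5  w3:3  w4:3  w5:0  w6:0  w7:0 → peak 8
WP4@2: w1:6  w2:5  w3:3  w4:3  w5:2  w6:0  w7:0 → peak 6
WP4@3: w1:6  w2:3  w3:3  w4:3  w5:2  w6:2  w7:0 → peak 6
WP4@4: w1:6  w2:3  w3:1  w4:3  w5:2  w6:2  w7:2 → peak 6
Best is WP4@2, peak 6.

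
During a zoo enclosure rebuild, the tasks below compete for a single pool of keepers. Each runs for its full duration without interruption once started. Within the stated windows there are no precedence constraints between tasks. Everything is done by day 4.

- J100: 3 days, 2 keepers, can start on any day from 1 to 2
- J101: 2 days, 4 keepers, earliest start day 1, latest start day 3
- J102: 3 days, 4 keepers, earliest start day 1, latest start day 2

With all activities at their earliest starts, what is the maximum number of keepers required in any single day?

10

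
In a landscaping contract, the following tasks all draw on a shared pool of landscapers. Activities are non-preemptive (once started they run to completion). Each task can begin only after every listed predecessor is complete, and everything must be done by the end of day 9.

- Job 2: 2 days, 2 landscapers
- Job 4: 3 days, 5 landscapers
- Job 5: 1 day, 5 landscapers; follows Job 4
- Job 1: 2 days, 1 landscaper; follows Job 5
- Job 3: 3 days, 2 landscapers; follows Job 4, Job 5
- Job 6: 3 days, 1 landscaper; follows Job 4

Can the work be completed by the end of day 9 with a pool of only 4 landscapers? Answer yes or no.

no

The minimum achievable peak is 5; 4 < 5, so no feasible schedule stays within the cap.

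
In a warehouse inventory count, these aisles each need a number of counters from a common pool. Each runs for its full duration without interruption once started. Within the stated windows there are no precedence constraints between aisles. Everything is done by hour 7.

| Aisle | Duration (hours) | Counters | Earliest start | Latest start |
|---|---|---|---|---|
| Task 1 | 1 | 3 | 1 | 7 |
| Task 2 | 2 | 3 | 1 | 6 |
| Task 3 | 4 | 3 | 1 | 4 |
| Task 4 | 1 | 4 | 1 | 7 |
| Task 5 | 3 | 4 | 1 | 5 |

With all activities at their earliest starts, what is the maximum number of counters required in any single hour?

17

Early-start schedule: Task 1@1, Task 2@1, Task 3@1, Task 4@1, Task 5@1.
Load per hour: hour 1: 17, hour 2: 10, hour 3: 7, hour 4: 3, hour 5: 0, hour 6: 0, hour 7: 0.
Peak is 17.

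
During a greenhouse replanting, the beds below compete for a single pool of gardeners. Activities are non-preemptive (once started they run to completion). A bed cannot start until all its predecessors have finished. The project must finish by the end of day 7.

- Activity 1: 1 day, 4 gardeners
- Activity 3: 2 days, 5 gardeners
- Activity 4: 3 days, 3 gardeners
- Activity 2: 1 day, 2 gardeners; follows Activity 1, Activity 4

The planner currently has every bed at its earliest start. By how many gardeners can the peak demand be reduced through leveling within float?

7

Early-start peak: d1:12  d2:8  d3:3  d4:2  d5:0  d6:0  d7:0 ⇒ 12.
Leveled (Activity 1@1, Activity 3@2, Activity 4@4, Activity 2@7): d1:4  d2:5  d3:5  d4:3  d5:3  d6:3  d7:2 ⇒ 5.
Reduction 12 − 5 = 7.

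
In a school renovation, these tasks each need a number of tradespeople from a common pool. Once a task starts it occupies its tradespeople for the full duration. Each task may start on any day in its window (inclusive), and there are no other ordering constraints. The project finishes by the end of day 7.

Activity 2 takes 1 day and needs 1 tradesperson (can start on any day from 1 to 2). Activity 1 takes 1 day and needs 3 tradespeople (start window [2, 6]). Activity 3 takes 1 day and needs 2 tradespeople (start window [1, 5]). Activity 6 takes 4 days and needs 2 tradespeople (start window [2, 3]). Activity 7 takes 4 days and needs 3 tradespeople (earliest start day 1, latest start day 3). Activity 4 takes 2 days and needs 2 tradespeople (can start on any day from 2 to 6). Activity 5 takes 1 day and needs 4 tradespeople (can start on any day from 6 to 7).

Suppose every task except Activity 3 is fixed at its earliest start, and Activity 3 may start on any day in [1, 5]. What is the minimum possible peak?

Activity 3@1: d1:6  d2:10  d3:7  d4:5  d5:2  d6:4  d7:0 → peak 10
Activity 3@2: d1:4  d2:12  d3:7  d4:5  d5:2  d6:4  d7:0 → peak 12
Activity 3@3: d1:4  d2:10  d3:9  d4:5  d5:2  d6:4  d7:0 → peak 10
Activity 3@4: d1:4  d2:10  d3:7  d4:7  d5:2  d6:4  d7:0 → peak 10
Activity 3@5: d1:4  d2:10  d3:7  d4:5  d5:4  d6:4  d7:0 → peak 10
Best is Activity 3@1, peak 10.

10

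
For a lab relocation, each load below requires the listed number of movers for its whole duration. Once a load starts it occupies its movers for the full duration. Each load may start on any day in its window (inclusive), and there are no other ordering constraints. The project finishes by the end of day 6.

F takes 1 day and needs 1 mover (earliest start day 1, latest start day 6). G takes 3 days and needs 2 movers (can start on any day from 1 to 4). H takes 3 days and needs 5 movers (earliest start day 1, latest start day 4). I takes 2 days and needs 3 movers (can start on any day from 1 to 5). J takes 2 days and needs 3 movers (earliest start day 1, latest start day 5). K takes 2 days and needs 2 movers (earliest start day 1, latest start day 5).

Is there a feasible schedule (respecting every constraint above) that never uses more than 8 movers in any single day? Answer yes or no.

yes

Schedule F@1, G@1, H@1, I@4, J@4, K@4: d1:8  d2:7  d3:7  d4:8  d5:8  d6:0 — peak 8 ≤ 8.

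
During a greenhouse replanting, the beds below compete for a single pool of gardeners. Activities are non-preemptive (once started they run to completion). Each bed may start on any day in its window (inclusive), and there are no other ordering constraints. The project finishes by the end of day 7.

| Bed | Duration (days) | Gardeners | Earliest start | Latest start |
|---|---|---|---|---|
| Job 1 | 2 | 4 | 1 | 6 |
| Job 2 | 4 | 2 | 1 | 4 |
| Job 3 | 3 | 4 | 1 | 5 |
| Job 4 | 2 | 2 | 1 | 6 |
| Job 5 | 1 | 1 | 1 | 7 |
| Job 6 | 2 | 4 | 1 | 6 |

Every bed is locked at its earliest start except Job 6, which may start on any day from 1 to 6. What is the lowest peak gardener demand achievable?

Job 6@1: d1:17  d2:16  d3:6  d4:2  d5:0  d6:0  d7:0 → peak 17
Job 6@2: d1:13  d2:16  d3:10  d4:2  d5:0  d6:0  d7:0 → peak 16
Job 6@3: d1:13  d2:12  d3:10  d4:6  d5:0  d6:0  d7:0 → peak 13
Job 6@4: d1:13  d2:12  d3:6  d4:6  d5:4  d6:0  d7:0 → peak 13
Job 6@5: d1:13  d2:12  d3:6  d4:2  d5:4  d6:4  d7:0 → peak 13
Job 6@6: d1:13  d2:12  d3:6  d4:2  d5:0  d6:4  d7:4 → peak 13
Best is Job 6@3, peak 13.

13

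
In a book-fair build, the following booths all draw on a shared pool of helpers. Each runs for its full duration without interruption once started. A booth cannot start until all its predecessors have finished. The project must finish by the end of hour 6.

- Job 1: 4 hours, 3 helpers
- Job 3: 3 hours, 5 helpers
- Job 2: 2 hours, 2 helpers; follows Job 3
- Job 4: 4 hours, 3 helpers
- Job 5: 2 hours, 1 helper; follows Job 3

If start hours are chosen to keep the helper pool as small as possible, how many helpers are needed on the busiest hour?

11

Schedule Job 1@1, Job 3@1, Job 2@4, Job 4@1, Job 5@4: h1:11  h2:11  h3:11  h4:9  h5:3  h6:0 — peak 11.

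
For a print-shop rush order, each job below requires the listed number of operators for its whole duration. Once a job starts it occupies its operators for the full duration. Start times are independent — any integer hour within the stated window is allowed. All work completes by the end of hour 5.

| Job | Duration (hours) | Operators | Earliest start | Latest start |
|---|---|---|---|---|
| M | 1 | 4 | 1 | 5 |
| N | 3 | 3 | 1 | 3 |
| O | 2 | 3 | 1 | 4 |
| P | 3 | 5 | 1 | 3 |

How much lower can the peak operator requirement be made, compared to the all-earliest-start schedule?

Early-start peak: h1:15  h2:11  h3:8  h4:0  h5:0 ⇒ 15.
Leveled (M@1, N@1, O@4, P@2): h1:7  h2:8  h3:8  h4:8  h5:3 ⇒ 8.
Reduction 15 − 8 = 7.

7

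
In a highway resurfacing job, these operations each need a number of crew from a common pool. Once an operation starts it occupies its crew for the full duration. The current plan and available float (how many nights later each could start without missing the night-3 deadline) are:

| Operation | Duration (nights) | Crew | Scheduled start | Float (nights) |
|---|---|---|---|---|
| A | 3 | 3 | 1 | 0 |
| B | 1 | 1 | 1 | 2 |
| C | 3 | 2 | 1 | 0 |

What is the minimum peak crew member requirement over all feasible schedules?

6

Schedule A@1, B@1, C@1: n1:6  n2:5  n3:5 — peak 6.
Total crew member-nights = 16 over 3 nights ⇒ peak ≥ ⌈16/3⌉ = 6, so 6 is optimal.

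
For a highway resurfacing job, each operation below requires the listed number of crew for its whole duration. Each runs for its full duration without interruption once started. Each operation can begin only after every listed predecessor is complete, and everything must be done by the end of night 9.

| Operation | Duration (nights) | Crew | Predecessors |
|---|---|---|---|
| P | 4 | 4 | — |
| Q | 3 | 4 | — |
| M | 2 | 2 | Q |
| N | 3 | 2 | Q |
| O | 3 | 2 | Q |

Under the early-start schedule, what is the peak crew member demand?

10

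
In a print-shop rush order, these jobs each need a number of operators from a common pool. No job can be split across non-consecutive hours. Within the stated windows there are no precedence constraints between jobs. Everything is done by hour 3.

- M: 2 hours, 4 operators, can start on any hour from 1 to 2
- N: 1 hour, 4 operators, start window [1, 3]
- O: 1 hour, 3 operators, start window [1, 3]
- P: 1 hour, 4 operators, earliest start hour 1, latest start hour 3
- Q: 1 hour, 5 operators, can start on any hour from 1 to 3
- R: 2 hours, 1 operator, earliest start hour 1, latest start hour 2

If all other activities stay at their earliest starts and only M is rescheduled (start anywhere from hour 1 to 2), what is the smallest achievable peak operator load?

17

M@1: h1:21  h2:5  h3:0 → peak 21
M@2: h1:17  h2:5  h3:4 → peak 17
Best is M@2, peak 17.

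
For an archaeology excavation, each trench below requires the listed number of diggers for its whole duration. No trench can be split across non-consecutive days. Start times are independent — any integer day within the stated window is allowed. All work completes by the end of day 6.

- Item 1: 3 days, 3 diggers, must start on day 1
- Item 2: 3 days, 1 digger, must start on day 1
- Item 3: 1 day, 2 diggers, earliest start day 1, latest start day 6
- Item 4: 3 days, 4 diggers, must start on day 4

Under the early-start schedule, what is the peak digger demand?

6

Early-start schedule: Item 1@1, Item 2@1, Item 3@1, Item 4@4.
Load per day: day 1: 6, day 2: 4, day 3: 4, day 4: 4, day 5: 4, day 6: 4.
Peak is 6.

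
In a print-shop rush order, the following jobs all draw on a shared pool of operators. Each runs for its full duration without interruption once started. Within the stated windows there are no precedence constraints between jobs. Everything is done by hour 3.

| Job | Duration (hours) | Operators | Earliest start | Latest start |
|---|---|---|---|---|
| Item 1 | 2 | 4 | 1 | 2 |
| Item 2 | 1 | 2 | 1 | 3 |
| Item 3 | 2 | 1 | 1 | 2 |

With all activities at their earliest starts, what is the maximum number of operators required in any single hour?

7

Early-start schedule: Item 1@1, Item 2@1, Item 3@1.
Load per hour: hour 1: 7, hour 2: 5, hour 3: 0.
Peak is 7.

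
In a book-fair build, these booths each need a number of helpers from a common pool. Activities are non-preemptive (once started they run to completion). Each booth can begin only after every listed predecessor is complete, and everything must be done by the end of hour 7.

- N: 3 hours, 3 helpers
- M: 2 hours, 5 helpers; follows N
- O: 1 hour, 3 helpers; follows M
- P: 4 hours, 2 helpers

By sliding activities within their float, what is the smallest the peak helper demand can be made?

Early-start (N@1, M@4, O@6, P@1) gives peak 7: h1:5  h2:5  h3:5  h4:7  h5:5  h6:3  h7:0.
Shift M→5, O→7.
Schedule N@1, M@5, O@7, P@1: h1:5  h2:5  h3:5  h4:2  h5:5  h6:5  h7:3 — peak 5.
Total helper-hours = 30 over 7 hours ⇒ peak ≥ ⌈30/7⌉ = 5, so 5 is optimal.

5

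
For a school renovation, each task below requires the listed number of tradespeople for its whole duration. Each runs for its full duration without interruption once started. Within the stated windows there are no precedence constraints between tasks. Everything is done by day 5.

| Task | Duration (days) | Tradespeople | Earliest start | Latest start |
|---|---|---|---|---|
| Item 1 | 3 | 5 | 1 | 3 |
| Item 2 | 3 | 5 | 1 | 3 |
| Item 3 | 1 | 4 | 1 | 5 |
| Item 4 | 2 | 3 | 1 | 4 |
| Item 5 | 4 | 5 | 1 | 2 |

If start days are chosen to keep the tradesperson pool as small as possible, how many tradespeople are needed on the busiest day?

15

Early-start (Item 1@1, Item 2@1, Item 3@1, Item 4@1, Item 5@1) gives peak 22: d1:22  d2:18  d3:15  d4:5  d5:0.
Shift Item 4→4, Item 5→2.
Schedule Item 1@1, Item 2@1, Item 3@1, Item 4@4, Item 5@2: d1:14  d2:15  d3:15  d4:8  d5:8 — peak 15.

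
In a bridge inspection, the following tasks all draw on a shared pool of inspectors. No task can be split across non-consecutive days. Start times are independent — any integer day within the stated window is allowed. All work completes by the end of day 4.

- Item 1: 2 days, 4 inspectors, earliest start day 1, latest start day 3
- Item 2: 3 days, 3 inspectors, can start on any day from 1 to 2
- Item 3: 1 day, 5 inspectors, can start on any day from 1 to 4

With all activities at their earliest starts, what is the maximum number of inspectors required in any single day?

12

Early-start schedule: Item 1@1, Item 2@1, Item 3@1.
Load per day: day 1: 12, day 2: 7, day 3: 3, day 4: 0.
Peak is 12.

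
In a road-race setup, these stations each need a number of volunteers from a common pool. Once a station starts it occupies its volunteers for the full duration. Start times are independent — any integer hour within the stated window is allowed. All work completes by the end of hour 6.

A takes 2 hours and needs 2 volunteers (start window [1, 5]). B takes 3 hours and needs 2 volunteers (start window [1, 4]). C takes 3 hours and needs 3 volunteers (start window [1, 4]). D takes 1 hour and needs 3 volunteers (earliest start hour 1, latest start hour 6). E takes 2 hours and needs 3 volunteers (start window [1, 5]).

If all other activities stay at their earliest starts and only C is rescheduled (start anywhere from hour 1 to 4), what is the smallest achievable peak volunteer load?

10

C@1: h1:13  h2:10  h3:5  h4:0  h5:0  h6:0 → peak 13
C@2: h1:10  h2:10  h3:5  h4:3  h5:0  h6:0 → peak 10
C@3: h1:10  h2:7  h3:5  h4:3  h5:3  h6:0 → peak 10
C@4: h1:10  h2:7  h3:2  h4:3  h5:3  h6:3 → peak 10
Best is C@2, peak 10.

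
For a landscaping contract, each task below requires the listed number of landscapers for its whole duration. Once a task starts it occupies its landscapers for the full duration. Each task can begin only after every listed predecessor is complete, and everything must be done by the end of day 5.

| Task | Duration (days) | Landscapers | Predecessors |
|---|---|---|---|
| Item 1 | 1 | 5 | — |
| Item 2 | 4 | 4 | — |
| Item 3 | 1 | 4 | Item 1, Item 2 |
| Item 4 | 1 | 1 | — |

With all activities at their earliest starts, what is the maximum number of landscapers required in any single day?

Early-start schedule: Item 1@1, Item 2@1, Item 3@5, Item 4@1.
Load per day: day 1: 10, day 2: 4, day 3: 4, day 4: 4, day 5: 4.
Peak is 10.

10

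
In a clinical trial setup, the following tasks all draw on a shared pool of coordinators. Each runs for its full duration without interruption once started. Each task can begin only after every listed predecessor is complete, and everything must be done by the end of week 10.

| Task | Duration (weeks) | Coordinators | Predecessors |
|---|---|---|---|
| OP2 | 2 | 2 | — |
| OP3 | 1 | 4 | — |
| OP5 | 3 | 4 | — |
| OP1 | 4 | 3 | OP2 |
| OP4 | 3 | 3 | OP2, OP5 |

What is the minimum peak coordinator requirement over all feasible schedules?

Early-start (OP2@1, OP3@1, OP5@1, OP1@3, OP4@4) gives peak 10: w1:10  w2:6  w3:7  w4:6  w5:6  w6:6  w7:0  w8:0  w9:0  w10:0.
Shift OP5→2, OP1→5, OP4→5.
Schedule OP2@1, OP3@1, OP5@2, OP1@5, OP4@5: w1:6  w2:6  w3:4  w4:4  w5:6  w6:6  w7:6  w8:3  w9:0  w10:0 — peak 6.

6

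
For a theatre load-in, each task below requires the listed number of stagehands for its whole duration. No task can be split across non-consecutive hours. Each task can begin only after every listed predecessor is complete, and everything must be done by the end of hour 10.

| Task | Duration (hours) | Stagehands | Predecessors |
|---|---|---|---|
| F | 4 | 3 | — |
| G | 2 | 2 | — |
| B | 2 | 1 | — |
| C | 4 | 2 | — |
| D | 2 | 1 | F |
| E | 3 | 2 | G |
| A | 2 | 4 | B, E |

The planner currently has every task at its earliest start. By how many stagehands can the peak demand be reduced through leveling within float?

3

Early-start peak: h1:8  h2:8  h3:7  h4:7  h5:3  h6:5  h7:4  h8:0  h9:0  h10:0 ⇒ 8.
Leveled (F@1, G@1, B@3, C@5, D@5, E@5, A@9): h1:5  h2:5  h3:4  h4:4  h5:5  h6:5  h7:4  h8:2  h9:4  h10:4 ⇒ 5.
Reduction 8 − 5 = 3.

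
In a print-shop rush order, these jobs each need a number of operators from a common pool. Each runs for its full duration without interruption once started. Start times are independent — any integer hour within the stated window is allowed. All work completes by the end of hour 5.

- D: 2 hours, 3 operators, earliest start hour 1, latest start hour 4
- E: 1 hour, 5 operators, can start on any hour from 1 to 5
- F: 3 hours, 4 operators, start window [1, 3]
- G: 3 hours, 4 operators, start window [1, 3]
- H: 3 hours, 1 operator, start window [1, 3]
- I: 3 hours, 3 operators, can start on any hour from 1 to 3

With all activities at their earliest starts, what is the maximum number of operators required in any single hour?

Early-start schedule: D@1, E@1, F@1, G@1, H@1, I@1.
Load per hour: hour 1: 20, hour 2: 15, hour 3: 12, hour 4: 0, hour 5: 0.
Peak is 20.

20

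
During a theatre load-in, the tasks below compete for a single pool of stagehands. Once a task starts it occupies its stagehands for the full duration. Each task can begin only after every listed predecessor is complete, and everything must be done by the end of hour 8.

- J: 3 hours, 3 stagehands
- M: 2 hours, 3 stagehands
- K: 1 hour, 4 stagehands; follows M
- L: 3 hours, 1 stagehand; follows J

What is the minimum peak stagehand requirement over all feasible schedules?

4

Early-start (J@1, M@1, K@3, L@4) gives peak 7: h1:6  h2:6  h3:7  h4:1  h5:1  h6:1  h7:0  h8:0.
Shift M→4, K→7.
Schedule J@1, M@4, K@7, L@4: h1:3  h2:3  h3:3  h4:4  h5:4  h6:1  h7:4  h8:0 — peak 4.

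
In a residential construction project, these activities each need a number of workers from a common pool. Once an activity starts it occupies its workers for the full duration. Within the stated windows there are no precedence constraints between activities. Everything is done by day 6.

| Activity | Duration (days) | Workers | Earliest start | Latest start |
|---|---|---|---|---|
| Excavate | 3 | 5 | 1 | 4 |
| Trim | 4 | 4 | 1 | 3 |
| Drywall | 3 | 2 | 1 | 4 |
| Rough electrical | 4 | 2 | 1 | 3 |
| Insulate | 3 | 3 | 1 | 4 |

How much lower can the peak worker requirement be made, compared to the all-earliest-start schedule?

5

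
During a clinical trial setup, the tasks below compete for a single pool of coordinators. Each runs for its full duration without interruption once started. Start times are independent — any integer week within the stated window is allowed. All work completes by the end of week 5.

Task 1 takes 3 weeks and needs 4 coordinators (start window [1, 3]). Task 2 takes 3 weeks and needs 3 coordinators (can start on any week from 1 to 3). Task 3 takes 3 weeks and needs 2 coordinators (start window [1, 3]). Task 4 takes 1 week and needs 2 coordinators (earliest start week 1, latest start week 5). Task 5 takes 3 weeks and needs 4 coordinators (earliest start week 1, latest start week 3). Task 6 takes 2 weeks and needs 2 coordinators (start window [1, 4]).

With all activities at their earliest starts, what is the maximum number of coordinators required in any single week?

Early-start schedule: Task 1@1, Task 2@1, Task 3@1, Task 4@1, Task 5@1, Task 6@1.
Load per week: week 1: 17, week 2: 15, week 3: 13, week 4: 0, week 5: 0.
Peak is 17.

17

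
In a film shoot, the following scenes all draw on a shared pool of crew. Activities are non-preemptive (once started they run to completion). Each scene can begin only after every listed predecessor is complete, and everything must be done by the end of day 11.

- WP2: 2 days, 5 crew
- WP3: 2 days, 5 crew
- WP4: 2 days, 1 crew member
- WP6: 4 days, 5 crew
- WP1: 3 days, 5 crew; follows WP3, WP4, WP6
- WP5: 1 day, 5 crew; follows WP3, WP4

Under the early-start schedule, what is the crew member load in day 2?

At early start, day 2 has: WP2, WP3, WP4, WP6.
Demand: 5 + 5 + 1 + 5 = 16.

16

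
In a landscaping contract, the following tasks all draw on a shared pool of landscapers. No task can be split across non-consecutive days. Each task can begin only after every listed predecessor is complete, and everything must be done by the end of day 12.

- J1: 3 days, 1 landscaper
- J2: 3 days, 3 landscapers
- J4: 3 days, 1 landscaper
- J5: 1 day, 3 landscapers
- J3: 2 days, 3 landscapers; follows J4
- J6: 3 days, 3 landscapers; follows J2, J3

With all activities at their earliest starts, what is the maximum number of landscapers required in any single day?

Early-start schedule: J1@1, J2@1, J4@1, J5@1, J3@4, J6@6.
Load per day: day 1: 8, day 2: 5, day 3: 5, day 4: 3, day 5: 3, day 6: 3, day 7: 3, day 8: 3, day 9: 0, day 10: 0, day 11: 0, day 12: 0.
Peak is 8.

8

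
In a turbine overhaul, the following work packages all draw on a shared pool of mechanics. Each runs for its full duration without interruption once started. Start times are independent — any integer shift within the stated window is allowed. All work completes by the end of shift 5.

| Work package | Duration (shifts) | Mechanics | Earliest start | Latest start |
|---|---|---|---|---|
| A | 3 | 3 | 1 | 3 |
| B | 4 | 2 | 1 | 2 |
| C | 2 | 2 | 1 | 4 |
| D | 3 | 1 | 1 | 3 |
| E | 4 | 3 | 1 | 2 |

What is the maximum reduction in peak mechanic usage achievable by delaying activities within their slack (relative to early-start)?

2

Early-start peak: s1:11  s2:11  s3:9  s4:5  s5:0 ⇒ 11.
Leveled (A@1, B@1, C@4, D@1, E@1): s1:9  s2:9  s3:9  s4:7  s5:2 ⇒ 9.
Reduction 11 − 9 = 2.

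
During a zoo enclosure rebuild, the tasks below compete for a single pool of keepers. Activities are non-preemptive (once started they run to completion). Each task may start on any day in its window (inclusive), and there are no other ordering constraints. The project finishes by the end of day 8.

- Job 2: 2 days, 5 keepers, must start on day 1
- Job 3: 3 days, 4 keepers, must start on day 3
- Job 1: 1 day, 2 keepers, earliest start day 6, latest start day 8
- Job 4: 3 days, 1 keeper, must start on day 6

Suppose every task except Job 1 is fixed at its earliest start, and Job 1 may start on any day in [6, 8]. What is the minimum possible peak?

Job 1@6: d1:5  d2:5  d3:4  d4:4  d5:4  d6:3  d7:1  d8:1 → peak 5
Job 1@7: d1:5  d2:5  d3:4  d4:4  d5:4  d6:1  d7:3  d8:1 → peak 5
Job 1@8: d1:5  d2:5  d3:4  d4:4  d5:4  d6:1  d7:1  d8:3 → peak 5
Best is Job 1@6, peak 5.

5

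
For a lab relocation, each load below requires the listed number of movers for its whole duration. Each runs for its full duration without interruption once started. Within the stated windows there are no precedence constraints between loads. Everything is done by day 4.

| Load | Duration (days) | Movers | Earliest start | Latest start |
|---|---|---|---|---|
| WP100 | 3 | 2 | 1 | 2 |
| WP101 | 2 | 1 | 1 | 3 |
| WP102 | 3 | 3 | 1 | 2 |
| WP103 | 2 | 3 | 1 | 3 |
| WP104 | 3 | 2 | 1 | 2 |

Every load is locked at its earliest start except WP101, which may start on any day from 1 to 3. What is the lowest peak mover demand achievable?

WP101@1: d1:11  d2:11  d3:7  d4:0 → peak 11
WP101@2: d1:10  d2:11  d3:8  d4:0 → peak 11
WP101@3: d1:10  d2:10  d3:8  d4:1 → peak 10
Best is WP101@3, peak 10.

10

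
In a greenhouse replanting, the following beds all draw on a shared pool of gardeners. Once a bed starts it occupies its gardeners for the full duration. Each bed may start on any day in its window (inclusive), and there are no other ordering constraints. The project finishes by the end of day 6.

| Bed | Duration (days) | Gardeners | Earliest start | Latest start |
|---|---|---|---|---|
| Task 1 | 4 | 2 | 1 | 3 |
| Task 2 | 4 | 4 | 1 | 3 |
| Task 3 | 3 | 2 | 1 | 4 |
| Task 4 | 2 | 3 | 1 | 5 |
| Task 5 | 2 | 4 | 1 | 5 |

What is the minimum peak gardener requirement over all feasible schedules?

8

Early-start (Task 1@1, Task 2@1, Task 3@1, Task 4@1, Task 5@1) gives peak 15: d1:15  d2:15  d3:8  d4:6  d5:0  d6:0.
Shift Task 4→5, Task 5→5.
Schedule Task 1@1, Task 2@1, Task 3@1, Task 4@5, Task 5@5: d1:8  d2:8  d3:8  d4:6  d5:7  d6:7 — peak 8.
Total gardener-days = 44 over 6 days ⇒ peak ≥ ⌈44/6⌉ = 8, so 8 is optimal.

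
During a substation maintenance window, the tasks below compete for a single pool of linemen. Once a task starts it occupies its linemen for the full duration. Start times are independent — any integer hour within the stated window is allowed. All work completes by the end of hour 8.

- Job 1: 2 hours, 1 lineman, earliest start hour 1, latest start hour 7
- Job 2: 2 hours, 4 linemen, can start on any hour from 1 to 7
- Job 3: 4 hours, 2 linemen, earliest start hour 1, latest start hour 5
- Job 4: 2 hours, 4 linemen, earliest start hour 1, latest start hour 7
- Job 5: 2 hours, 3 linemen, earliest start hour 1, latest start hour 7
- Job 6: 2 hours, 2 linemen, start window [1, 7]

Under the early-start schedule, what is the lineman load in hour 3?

2

At early start, hour 3 has: Job 3.
Demand: 2 = 2.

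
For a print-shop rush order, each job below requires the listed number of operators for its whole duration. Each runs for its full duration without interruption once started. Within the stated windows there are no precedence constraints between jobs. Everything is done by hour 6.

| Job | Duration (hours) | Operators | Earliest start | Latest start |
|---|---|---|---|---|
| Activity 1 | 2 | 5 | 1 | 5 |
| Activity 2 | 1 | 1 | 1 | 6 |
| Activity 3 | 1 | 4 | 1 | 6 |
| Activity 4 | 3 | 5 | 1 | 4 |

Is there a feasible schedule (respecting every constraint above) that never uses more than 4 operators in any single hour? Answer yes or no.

Total operator-hours = 30; over 6 hours the average is 30/6 > 4, so some hour must exceed 4.

no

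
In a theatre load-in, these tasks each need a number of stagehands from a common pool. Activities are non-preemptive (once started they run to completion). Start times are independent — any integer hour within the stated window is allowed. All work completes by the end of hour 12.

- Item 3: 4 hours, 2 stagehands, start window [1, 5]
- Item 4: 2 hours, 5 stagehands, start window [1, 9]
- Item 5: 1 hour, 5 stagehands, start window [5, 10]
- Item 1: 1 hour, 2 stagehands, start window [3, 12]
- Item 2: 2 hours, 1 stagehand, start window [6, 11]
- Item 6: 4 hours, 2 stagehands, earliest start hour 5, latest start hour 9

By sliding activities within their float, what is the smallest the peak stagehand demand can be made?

5

Early-start (Item 3@1, Item 4@1, Item 5@5, Item 1@3, Item 2@6, Item 6@5) gives peak 7: h1:7  h2:7  h3:4  h4:2  h5:7  h6:3  h7:3  h8:2  h9:0  h10:0  h11:0  h12:0.
Shift Item 4→5, Item 5→7, Item 2→8, Item 6→8.
Schedule Item 3@1, Item 4@5, Item 5@7, Item 1@3, Item 2@8, Item 6@8: h1:2  h2:2  h3:4  h4:2  h5:5  h6:5  h7:5  h8:3  h9:3  h10:2  h11:2  h12:0 — peak 5.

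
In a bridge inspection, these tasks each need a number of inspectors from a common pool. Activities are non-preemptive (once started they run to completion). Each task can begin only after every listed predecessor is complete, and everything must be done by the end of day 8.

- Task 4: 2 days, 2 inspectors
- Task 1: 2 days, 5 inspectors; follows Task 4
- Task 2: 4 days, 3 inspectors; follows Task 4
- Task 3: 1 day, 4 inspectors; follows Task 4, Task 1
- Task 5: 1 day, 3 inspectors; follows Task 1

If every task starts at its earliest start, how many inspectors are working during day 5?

10

At early start, day 5 has: Task 2, Task 3, Task 5.
Demand: 3 + 4 + 3 = 10.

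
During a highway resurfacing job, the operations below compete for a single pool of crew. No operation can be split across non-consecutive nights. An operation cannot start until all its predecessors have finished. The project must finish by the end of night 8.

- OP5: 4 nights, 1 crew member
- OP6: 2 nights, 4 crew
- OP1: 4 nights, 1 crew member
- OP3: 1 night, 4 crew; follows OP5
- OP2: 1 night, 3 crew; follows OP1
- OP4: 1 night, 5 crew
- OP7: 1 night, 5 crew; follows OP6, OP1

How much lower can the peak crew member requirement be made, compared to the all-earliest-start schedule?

Early-start peak: n1:11  n2:6  n3:2  n4:2  n5:12  n6:0  n7:0  n8:0 ⇒ 12.
Leveled (OP5@1, OP6@1, OP1@1, OP3@5, OP2@6, OP4@7, OP7@8): n1:6  n2:6  n3:2  n4:2  n5:4  n6:3  n7:5  n8:5 ⇒ 6.
Reduction 12 − 6 = 6.

6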